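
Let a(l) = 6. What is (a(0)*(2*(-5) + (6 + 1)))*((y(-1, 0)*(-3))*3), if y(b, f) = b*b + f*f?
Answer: 162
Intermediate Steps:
y(b, f) = b² + f²
(a(0)*(2*(-5) + (6 + 1)))*((y(-1, 0)*(-3))*3) = (6*(2*(-5) + (6 + 1)))*((((-1)² + 0²)*(-3))*3) = (6*(-10 + 7))*(((1 + 0)*(-3))*3) = (6*(-3))*((1*(-3))*3) = -(-54)*3 = -18*(-9) = 162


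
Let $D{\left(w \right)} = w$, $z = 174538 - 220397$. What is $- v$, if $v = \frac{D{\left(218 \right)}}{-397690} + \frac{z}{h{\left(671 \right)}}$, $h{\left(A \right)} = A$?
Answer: $\frac{828991454}{12129545} \approx 68.345$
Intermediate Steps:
$z = -45859$
$v = - \frac{828991454}{12129545}$ ($v = \frac{218}{-397690} - \frac{45859}{671} = 218 \left(- \frac{1}{397690}\right) - \frac{4169}{61} = - \frac{109}{198845} - \frac{4169}{61} = - \frac{828991454}{12129545} \approx -68.345$)
$- v = \left(-1\right) \left(- \frac{828991454}{12129545}\right) = \frac{828991454}{12129545}$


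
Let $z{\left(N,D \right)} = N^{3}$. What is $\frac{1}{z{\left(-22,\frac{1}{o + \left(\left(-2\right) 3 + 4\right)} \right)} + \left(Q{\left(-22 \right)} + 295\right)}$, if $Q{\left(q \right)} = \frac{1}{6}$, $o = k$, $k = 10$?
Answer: $- \frac{6}{62117} \approx -9.6592 \cdot 10^{-5}$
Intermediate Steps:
$o = 10$
$Q{\left(q \right)} = \frac{1}{6}$
$\frac{1}{z{\left(-22,\frac{1}{o + \left(\left(-2\right) 3 + 4\right)} \right)} + \left(Q{\left(-22 \right)} + 295\right)} = \frac{1}{\left(-22\right)^{3} + \left(\frac{1}{6} + 295\right)} = \frac{1}{-10648 + \frac{1771}{6}} = \frac{1}{- \frac{62117}{6}} = - \frac{6}{62117}$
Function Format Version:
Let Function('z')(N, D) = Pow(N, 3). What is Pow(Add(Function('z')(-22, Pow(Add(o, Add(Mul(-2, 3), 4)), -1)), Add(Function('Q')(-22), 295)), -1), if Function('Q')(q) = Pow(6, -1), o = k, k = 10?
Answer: Rational(-6, 62117) ≈ -9.6592e-5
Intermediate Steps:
o = 10
Function('Q')(q) = Rational(1, 6)
Pow(Add(Function('z')(-22, Pow(Add(o, Add(Mul(-2, 3), 4)), -1)), Add(Function('Q')(-22), 295)), -1) = Pow(Add(Pow(-22, 3), Add(Rational(1, 6), 295)), -1) = Pow(Add(-10648, Rational(1771, 6)), -1) = Pow(Rational(-62117, 6), -1) = Rational(-6, 62117)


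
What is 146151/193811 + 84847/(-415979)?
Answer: 44351464912/80621305969 ≈ 0.55012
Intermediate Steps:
146151/193811 + 84847/(-415979) = 146151*(1/193811) + 84847*(-1/415979) = 146151/193811 - 84847/415979 = 44351464912/80621305969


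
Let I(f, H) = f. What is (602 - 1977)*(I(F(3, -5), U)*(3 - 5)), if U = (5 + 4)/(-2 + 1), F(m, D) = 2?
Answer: 5500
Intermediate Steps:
U = -9 (U = 9/(-1) = 9*(-1) = -9)
(602 - 1977)*(I(F(3, -5), U)*(3 - 5)) = (602 - 1977)*(2*(3 - 5)) = -2750*(-2) = -1375*(-4) = 5500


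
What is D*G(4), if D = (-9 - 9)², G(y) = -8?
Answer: -2592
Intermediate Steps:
D = 324 (D = (-18)² = 324)
D*G(4) = 324*(-8) = -2592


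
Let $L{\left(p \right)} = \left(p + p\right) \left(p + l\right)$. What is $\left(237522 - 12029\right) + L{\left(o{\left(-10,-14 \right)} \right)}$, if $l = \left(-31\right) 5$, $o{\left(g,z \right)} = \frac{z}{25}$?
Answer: $\frac{141042017}{625} \approx 2.2567 \cdot 10^{5}$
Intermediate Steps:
$o{\left(g,z \right)} = \frac{z}{25}$ ($o{\left(g,z \right)} = z \frac{1}{25} = \frac{z}{25}$)
$l = -155$
$L{\left(p \right)} = 2 p \left(-155 + p\right)$ ($L{\left(p \right)} = \left(p + p\right) \left(p - 155\right) = 2 p \left(-155 + p\right)$)
$\left(237522 - 12029\right) + L{\left(o{\left(-10,-14 \right)} \right)} = \left(237522 - 12029\right) + 2 \cdot \frac{1}{25} \left(-14\right) \left(-155 + \frac{1}{25} \left(-14\right)\right) = 225493 + 2 \left(- \frac{14}{25}\right) \left(-155 - \frac{14}{25}\right) = 225493 + 2 \left(- \frac{14}{25}\right) \left(- \frac{3889}{25}\right) = 225493 + \frac{108892}{625} = \frac{141042017}{625}$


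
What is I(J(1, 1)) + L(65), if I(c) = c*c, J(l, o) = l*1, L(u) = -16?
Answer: -15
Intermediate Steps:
J(l, o) = l
I(c) = c²
I(J(1, 1)) + L(65) = 1² - 16 = 1 - 16 = -15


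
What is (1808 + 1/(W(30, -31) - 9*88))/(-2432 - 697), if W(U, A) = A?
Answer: -212569/367881 ≈ -0.57782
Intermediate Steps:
(1808 + 1/(W(30, -31) - 9*88))/(-2432 - 697) = (1808 + 1/(-31 - 9*88))/(-2432 - 697) = (1808 + 1/(-31 - 792))/(-3129) = (1808 + 1/(-823))*(-1/3129) = (1808 - 1/823)*(-1/3129) = (1487983/823)*(-1/3129) = -212569/367881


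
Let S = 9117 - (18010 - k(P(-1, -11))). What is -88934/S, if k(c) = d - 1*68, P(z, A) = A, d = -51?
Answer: 44467/4506 ≈ 9.8684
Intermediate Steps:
k(c) = -119 (k(c) = -51 - 1*68 = -51 - 68 = -119)
S = -9012 (S = 9117 - (18010 - 1*(-119)) = 9117 - (18010 + 119) = 9117 - 1*18129 = 9117 - 18129 = -9012)
-88934/S = -88934/(-9012) = -88934*(-1/9012) = 44467/4506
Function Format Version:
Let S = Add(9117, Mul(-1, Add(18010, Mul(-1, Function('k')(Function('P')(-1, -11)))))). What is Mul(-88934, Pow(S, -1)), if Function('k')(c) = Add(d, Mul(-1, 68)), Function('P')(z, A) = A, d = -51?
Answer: Rational(44467, 4506) ≈ 9.8684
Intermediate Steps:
Function('k')(c) = -119 (Function('k')(c) = Add(-51, Mul(-1, 68)) = Add(-51, -68) = -119)
S = -9012 (S = Add(9117, Mul(-1, Add(18010, Mul(-1, -119)))) = Add(9117, Mul(-1, Add(18010, 119))) = Add(9117, Mul(-1, 18129)) = Add(9117, -18129) = -9012)
Mul(-88934, Pow(S, -1)) = Mul(-88934, Pow(-9012, -1)) = Mul(-88934, Rational(-1, 9012)) = Rational(44467, 4506)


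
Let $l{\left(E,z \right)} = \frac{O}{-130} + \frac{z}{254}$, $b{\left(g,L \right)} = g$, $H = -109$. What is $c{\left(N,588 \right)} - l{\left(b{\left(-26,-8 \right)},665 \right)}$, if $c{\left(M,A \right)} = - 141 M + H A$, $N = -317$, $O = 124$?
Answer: $- \frac{320238927}{16510} \approx -19397.0$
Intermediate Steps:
$l{\left(E,z \right)} = - \frac{62}{65} + \frac{z}{254}$ ($l{\left(E,z \right)} = \frac{124}{-130} + \frac{z}{254} = 124 \left(- \frac{1}{130}\right) + z \frac{1}{254} = - \frac{62}{65} + \frac{z}{254}$)
$c{\left(M,A \right)} = - 141 M - 109 A$
$c{\left(N,588 \right)} - l{\left(b{\left(-26,-8 \right)},665 \right)} = \left(\left(-141\right) \left(-317\right) - 64092\right) - \left(- \frac{62}{65} + \frac{1}{254} \cdot 665\right) = \left(44697 - 64092\right) - \left(- \frac{62}{65} + \frac{665}{254}\right) = -19395 - \frac{27477}{16510} = - \frac{320238927}{16510}$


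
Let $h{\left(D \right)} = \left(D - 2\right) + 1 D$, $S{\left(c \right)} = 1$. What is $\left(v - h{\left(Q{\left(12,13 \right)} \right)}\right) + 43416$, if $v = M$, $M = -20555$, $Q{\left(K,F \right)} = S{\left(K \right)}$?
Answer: $22861$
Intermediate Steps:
$Q{\left(K,F \right)} = 1$
$h{\left(D \right)} = -2 + 2 D$ ($h{\left(D \right)} = \left(D - 2\right) + D = \left(-2 + D\right) + D = -2 + 2 D$)
$v = -20555$
$\left(v - h{\left(Q{\left(12,13 \right)} \right)}\right) + 43416 = \left(-20555 - \left(-2 + 2 \cdot 1\right)\right) + 43416 = \left(-20555 - \left(-2 + 2\right)\right) + 43416 = \left(-20555 - 0\right) + 43416 = \left(-20555 + 0\right) + 43416 = -20555 + 43416 = 22861$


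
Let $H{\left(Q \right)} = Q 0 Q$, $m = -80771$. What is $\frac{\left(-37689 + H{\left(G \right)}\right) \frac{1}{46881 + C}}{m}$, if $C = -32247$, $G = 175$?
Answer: $\frac{12563}{394000938} \approx 3.1886 \cdot 10^{-5}$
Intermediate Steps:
$H{\left(Q \right)} = 0$ ($H{\left(Q \right)} = 0 Q = 0$)
$\frac{\left(-37689 + H{\left(G \right)}\right) \frac{1}{46881 + C}}{m} = \frac{\left(-37689 + 0\right) \frac{1}{46881 - 32247}}{-80771} = - \frac{37689}{14634} \left(- \frac{1}{80771}\right) = \left(-37689\right) \frac{1}{14634} \left(- \frac{1}{80771}\right) = \left(- \frac{12563}{4878}\right) \left(- \frac{1}{80771}\right) = \frac{12563}{394000938}$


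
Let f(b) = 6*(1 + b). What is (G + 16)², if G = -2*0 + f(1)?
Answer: 784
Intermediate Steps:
f(b) = 6 + 6*b
G = 12 (G = -2*0 + (6 + 6*1) = 0 + (6 + 6) = 0 + 12 = 12)
(G + 16)² = (12 + 16)² = 28² = 784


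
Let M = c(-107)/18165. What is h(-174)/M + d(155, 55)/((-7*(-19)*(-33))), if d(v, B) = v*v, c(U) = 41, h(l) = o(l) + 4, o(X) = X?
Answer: -13554436475/179949 ≈ -75324.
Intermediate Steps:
h(l) = 4 + l (h(l) = l + 4 = 4 + l)
d(v, B) = v²
M = 41/18165 ≈ 0.0022571
h(-174)/M + d(155, 55)/((-7*(-19)*(-33))) = (4 - 174)/(41/18165) + 155²/((-7*(-19)*(-33))) = -170*18165/41 + 24025/((133*(-33))) = -3088050/41 + 24025/(-4389) = -3088050/41 + 24025*(-1/4389) = -3088050/41 - 24025/4389 = -13554436475/179949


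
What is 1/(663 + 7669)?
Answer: 1/8332 ≈ 0.00012002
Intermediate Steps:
1/(663 + 7669) = 1/8332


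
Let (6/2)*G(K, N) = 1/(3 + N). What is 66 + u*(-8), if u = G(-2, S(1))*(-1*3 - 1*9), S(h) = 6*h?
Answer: 626/9 ≈ 69.556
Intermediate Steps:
G(K, N) = 1/(3*(3 + N))
u = -4/9 (u = (1/(3*(3 + 6*1)))*(-1*3 - 1*9) = (1/(3*(3 + 6)))*(-3 - 9) = ((1/3)/9)*(-12) = ((1/3)*(1/9))*(-12) = (1/27)*(-12) = -4/9 ≈ -0.44444)
66 + u*(-8) = 66 - 4/9*(-8) = 66 + 32/9 = 626/9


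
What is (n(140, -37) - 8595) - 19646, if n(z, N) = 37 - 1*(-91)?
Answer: -28113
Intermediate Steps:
n(z, N) = 128 (n(z, N) = 37 + 91 = 128)
(n(140, -37) - 8595) - 19646 = (128 - 8595) - 19646 = -8467 - 19646 = -28113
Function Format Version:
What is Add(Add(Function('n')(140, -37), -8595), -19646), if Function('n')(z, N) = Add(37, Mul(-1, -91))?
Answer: -28113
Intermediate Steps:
Function('n')(z, N) = 128 (Function('n')(z, N) = Add(37, 91) = 128)
Add(Add(Function('n')(140, -37), -8595), -19646) = Add(Add(128, -8595), -19646) = Add(-8467, -19646) = -28113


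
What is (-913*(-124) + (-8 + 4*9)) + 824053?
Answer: 937293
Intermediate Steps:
(-913*(-124) + (-8 + 4*9)) + 824053 = (113212 + (-8 + 36)) + 824053 = (113212 + 28) + 824053 = 113240 + 824053 = 937293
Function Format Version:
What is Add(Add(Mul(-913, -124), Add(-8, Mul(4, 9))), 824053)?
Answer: 937293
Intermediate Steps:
Add(Add(Mul(-913, -124), Add(-8, Mul(4, 9))), 824053) = Add(Add(113212, Add(-8, 36)), 824053) = Add(Add(113212, 28), 824053) = Add(113240, 824053) = 937293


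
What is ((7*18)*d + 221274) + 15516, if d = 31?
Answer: 240696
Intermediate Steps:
((7*18)*d + 221274) + 15516 = ((7*18)*31 + 221274) + 15516 = (126*31 + 221274) + 15516 = (3906 + 221274) + 15516 = 225180 + 15516 = 240696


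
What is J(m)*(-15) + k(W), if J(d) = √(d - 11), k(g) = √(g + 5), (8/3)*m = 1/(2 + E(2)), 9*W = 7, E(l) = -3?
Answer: 2*√13/3 - 15*I*√182/4 ≈ 2.4037 - 50.59*I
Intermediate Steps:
W = 7/9 (W = (⅑)*7 = 7/9 ≈ 0.77778)
m = -3/8 (m = 3/(8*(2 - 3)) = (3/8)/(-1) = (3/8)*(-1) = -3/8 ≈ -0.37500)
k(g) = √(5 + g)
J(d) = √(-11 + d)
J(m)*(-15) + k(W) = √(-11 - 3/8)*(-15) + √(5 + 7/9) = √(-91/8)*(-15) + √(52/9) = (I*√182/4)*(-15) + 2*√13/3 = -15*I*√182/4 + 2*√13/3 = 2*√13/3 - 15*I*√182/4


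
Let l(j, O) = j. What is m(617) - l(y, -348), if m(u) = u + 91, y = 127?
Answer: 581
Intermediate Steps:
m(u) = 91 + u
m(617) - l(y, -348) = (91 + 617) - 1*127 = 708 - 127 = 581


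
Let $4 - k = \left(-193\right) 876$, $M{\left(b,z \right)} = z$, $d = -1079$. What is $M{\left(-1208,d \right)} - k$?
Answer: $-170151$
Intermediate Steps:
$k = 169072$ ($k = 4 - \left(-193\right) 876 = 4 - -169068 = 4 + 169068 = 169072$)
$M{\left(-1208,d \right)} - k = -1079 - 169072 = -170151$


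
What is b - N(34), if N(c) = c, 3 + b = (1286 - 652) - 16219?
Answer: -15622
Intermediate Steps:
b = -15588 (b = -3 + ((1286 - 652) - 16219) = -3 + (634 - 16219) = -3 - 15585 = -15588)
b - N(34) = -15588 - 1*34 = -15588 - 34 = -15622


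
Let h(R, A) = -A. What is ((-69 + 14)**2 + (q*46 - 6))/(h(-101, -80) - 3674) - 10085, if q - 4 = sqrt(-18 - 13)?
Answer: -36248693/3594 - 23*I*sqrt(31)/1797 ≈ -10086.0 - 0.071262*I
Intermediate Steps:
q = 4 + I*sqrt(31) (q = 4 + sqrt(-18 - 13) = 4 + sqrt(-31) = 4 + I*sqrt(31) ≈ 4.0 + 5.5678*I)
((-69 + 14)**2 + (q*46 - 6))/(h(-101, -80) - 3674) - 10085 = ((-69 + 14)**2 + ((4 + I*sqrt(31))*46 - 6))/(-1*(-80) - 3674) - 10085 = ((-55)**2 + ((184 + 46*I*sqrt(31)) - 6))/(80 - 3674) - 10085 = (3025 + (178 + 46*I*sqrt(31)))/(-3594) - 10085 = (3203 + 46*I*sqrt(31))*(-1/3594) - 10085 = (-3203/3594 - 23*I*sqrt(31)/1797) - 10085 = -36248693/3594 - 23*I*sqrt(31)/1797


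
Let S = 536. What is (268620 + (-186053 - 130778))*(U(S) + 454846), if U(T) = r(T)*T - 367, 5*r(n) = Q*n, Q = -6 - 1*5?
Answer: 42804666671/5 ≈ 8.5609e+9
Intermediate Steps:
Q = -11 (Q = -6 - 5 = -11)
r(n) = -11*n/5 (r(n) = (-11*n)/5 = -11*n/5)
U(T) = -367 - 11*T**2/5 (U(T) = (-11*T/5)*T - 367 = -11*T**2/5 - 367 = -367 - 11*T**2/5)
(268620 + (-186053 - 130778))*(U(S) + 454846) = (268620 + (-186053 - 130778))*((-367 - 11/5*536**2) + 454846) = (268620 - 316831)*((-367 - 11/5*287296) + 454846) = -48211*((-367 - 3160256/5) + 454846) = -48211*(-3162091/5 + 454846) = -48211*(-887861/5) = 42804666671/5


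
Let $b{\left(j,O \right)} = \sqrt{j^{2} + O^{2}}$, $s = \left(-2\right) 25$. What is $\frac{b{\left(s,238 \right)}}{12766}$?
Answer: $\frac{\sqrt{14786}}{6383} \approx 0.01905$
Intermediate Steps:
$s = -50$
$b{\left(j,O \right)} = \sqrt{O^{2} + j^{2}}$
$\frac{b{\left(s,238 \right)}}{12766} = \frac{\sqrt{238^{2} + \left(-50\right)^{2}}}{12766} = \sqrt{56644 + 2500} \cdot \frac{1}{12766} = \sqrt{59144} \cdot \frac{1}{12766} = 2 \sqrt{14786} \cdot \frac{1}{12766} = \frac{\sqrt{14786}}{6383}$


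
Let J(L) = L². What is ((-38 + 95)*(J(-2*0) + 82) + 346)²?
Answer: 25200400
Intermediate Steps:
((-38 + 95)*(J(-2*0) + 82) + 346)² = ((-38 + 95)*((-2*0)² + 82) + 346)² = (57*(0² + 82) + 346)² = (57*(0 + 82) + 346)² = (57*82 + 346)² = (4674 + 346)² = 5020² = 25200400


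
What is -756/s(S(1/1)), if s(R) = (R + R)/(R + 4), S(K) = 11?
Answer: -5670/11 ≈ -515.45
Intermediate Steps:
s(R) = 2*R/(4 + R) (s(R) = (2*R)/(4 + R) = 2*R/(4 + R))
-756/s(S(1/1)) = -756/(2*11/(4 + 11)) = -756/(2*11/15) = -756/(2*11*(1/15)) = -756/22/15 = -756*15/22 = -5670/11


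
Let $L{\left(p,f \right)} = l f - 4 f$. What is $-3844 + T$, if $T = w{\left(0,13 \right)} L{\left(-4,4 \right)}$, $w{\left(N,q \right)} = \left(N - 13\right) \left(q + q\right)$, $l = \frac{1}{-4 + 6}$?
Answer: $888$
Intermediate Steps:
$l = \frac{1}{2} \approx 0.5$
$L{\left(p,f \right)} = - \frac{7 f}{2}$ ($L{\left(p,f \right)} = \frac{f}{2} - 4 f = - \frac{7 f}{2}$)
$w{\left(N,q \right)} = 2 q \left(-13 + N\right)$ ($w{\left(N,q \right)} = \left(-13 + N\right) 2 q = 2 q \left(-13 + N\right)$)
$T = 4732$ ($T = 2 \cdot 13 \left(-13 + 0\right) \left(\left(- \frac{7}{2}\right) 4\right) = 2 \cdot 13 \left(-13\right) \left(-14\right) = \left(-338\right) \left(-14\right) = 4732$)
$-3844 + T = -3844 + 4732 = 888$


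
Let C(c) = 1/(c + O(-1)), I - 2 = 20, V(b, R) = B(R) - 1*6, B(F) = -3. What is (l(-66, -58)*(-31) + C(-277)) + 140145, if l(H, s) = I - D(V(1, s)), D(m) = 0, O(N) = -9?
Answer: 39886417/286 ≈ 1.3946e+5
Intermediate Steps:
V(b, R) = -9 (V(b, R) = -3 - 1*6 = -3 - 6 = -9)
I = 22 (I = 2 + 20 = 22)
C(c) = 1/(-9 + c) (C(c) = 1/(c - 9) = 1/(-9 + c))
l(H, s) = 22 (l(H, s) = 22 - 1*0 = 22 + 0 = 22)
(l(-66, -58)*(-31) + C(-277)) + 140145 = (22*(-31) + 1/(-9 - 277)) + 140145 = (-682 + 1/(-286)) + 140145 = (-682 - 1/286) + 140145 = -195053/286 + 140145 = 39886417/286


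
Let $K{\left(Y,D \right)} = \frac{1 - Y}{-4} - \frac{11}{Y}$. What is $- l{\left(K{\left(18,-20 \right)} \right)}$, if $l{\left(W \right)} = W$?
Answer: $- \frac{131}{36} \approx -3.6389$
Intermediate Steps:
$K{\left(Y,D \right)} = - \frac{1}{4} - \frac{11}{Y} + \frac{Y}{4}$ ($K{\left(Y,D \right)} = \left(1 - Y\right) \left(- \frac{1}{4}\right) - \frac{11}{Y} = \left(- \frac{1}{4} + \frac{Y}{4}\right) - \frac{11}{Y} = - \frac{1}{4} - \frac{11}{Y} + \frac{Y}{4}$)
$- l{\left(K{\left(18,-20 \right)} \right)} = - \frac{-44 + 18 \left(-1 + 18\right)}{4 \cdot 18} = - \frac{-44 + 18 \cdot 17}{4 \cdot 18} = - \frac{-44 + 306}{4 \cdot 18} = - \frac{262}{4 \cdot 18} = \left(-1\right) \frac{131}{36} = - \frac{131}{36}$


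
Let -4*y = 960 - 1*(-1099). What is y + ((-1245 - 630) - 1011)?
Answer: -13603/4 ≈ -3400.8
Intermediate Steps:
y = -2059/4 (y = -(960 - 1*(-1099))/4 = -(960 + 1099)/4 = -1/4*2059 = -2059/4 ≈ -514.75)
y + ((-1245 - 630) - 1011) = -2059/4 + ((-1245 - 630) - 1011) = -2059/4 + (-1875 - 1011) = -2059/4 - 2886 = -13603/4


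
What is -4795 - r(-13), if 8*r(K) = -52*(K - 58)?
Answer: -10513/2 ≈ -5256.5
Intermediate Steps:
r(K) = 377 - 13*K/2 (r(K) = (-52*(K - 58))/8 = (-52*(-58 + K))/8 = (3016 - 52*K)/8 = 377 - 13*K/2)
-4795 - r(-13) = -4795 - (377 - 13/2*(-13)) = -4795 - (377 + 169/2) = -4795 - 1*923/2 = -4795 - 923/2 = -10513/2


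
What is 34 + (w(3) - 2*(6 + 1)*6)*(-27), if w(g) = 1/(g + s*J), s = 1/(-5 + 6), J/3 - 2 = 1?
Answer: 9199/4 ≈ 2299.8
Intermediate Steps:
J = 9 (J = 6 + 3*1 = 6 + 3 = 9)
s = 1 (s = 1/1 = 1)
w(g) = 1/(9 + g) (w(g) = 1/(g + 1*9) = 1/(g + 9) = 1/(9 + g))
34 + (w(3) - 2*(6 + 1)*6)*(-27) = 34 + (1/(9 + 3) - 2*(6 + 1)*6)*(-27) = 34 + (1/12 - 14*6)*(-27) = 34 + (1/12 - 2*42)*(-27) = 34 + (1/12 - 84)*(-27) = 34 - 1007/12*(-27) = 34 + 9063/4 = 9199/4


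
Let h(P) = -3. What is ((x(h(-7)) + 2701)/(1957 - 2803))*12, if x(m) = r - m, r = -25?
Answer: -38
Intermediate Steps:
x(m) = -25 - m
((x(h(-7)) + 2701)/(1957 - 2803))*12 = (((-25 - 1*(-3)) + 2701)/(1957 - 2803))*12 = (((-25 + 3) + 2701)/(-846))*12 = ((-22 + 2701)*(-1/846))*12 = (2679*(-1/846))*12 = -19/6*12 = -38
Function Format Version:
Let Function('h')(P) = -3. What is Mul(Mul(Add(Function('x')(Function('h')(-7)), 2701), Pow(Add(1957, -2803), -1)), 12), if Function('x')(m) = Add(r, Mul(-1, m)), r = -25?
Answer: -38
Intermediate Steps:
Function('x')(m) = Add(-25, Mul(-1, m))
Mul(Mul(Add(Function('x')(Function('h')(-7)), 2701), Pow(Add(1957, -2803), -1)), 12) = Mul(Mul(Add(Add(-25, Mul(-1, -3)), 2701), Pow(Add(1957, -2803), -1)), 12) = Mul(Mul(Add(Add(-25, 3), 2701), Pow(-846, -1)), 12) = Mul(Mul(Add(-22, 2701), Rational(-1, 846)), 12) = Mul(Mul(2679, Rational(-1, 846)), 12) = Mul(Rational(-19, 6), 12) = -38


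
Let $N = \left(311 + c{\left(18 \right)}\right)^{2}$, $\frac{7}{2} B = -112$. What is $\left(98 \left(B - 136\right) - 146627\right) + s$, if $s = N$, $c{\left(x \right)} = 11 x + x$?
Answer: $114638$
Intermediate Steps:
$B = -32$ ($B = \frac{2}{7} \left(-112\right) = -32$)
$c{\left(x \right)} = 12 x$
$N = 277729$ ($N = \left(311 + 12 \cdot 18\right)^{2} = \left(311 + 216\right)^{2} = 527^{2} = 277729$)
$s = 277729$
$\left(98 \left(B - 136\right) - 146627\right) + s = \left(98 \left(-32 - 136\right) - 146627\right) + 277729 = \left(98 \left(-168\right) - 146627\right) + 277729 = \left(-16464 - 146627\right) + 277729 = -163091 + 277729 = 114638$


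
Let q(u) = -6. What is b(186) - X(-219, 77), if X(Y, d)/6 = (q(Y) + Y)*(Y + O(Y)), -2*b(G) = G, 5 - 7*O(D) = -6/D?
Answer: -150634623/511 ≈ -2.9478e+5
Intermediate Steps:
O(D) = 5/7 + 6/(7*D) (O(D) = 5/7 - (-6)/(7*D) = 5/7 + 6/(7*D))
b(G) = -G/2
X(Y, d) = 6*(-6 + Y)*(Y + (6 + 5*Y)/(7*Y)) (X(Y, d) = 6*((-6 + Y)*(Y + (6 + 5*Y)/(7*Y))) = 6*(-6 + Y)*(Y + (6 + 5*Y)/(7*Y)))
b(186) - X(-219, 77) = -½*186 - 6*(-36 - 37*(-219)² - 24*(-219) + 7*(-219)³)/(7*(-219)) = -93 - 6*(-1)*(-36 - 37*47961 + 5256 + 7*(-10503459))/(7*219) = -93 - 6*(-1)*(-36 - 1774557 + 5256 - 73524213)/(7*219) = -93 - 6*(-1)*(-75293550)/(7*219) = -93 - 1*150587100/511 = -93 - 150587100/511 = -150634623/511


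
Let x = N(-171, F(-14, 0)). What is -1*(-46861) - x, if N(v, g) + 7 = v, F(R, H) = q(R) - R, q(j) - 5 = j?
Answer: 47039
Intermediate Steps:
q(j) = 5 + j
F(R, H) = 5 (F(R, H) = (5 + R) - R = 5)
N(v, g) = -7 + v
x = -178 (x = -7 - 171 = -178)
-1*(-46861) - x = -1*(-46861) - 1*(-178) = 46861 + 178 = 47039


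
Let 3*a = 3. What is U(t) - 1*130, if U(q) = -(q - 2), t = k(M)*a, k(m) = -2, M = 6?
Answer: -126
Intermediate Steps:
a = 1 (a = (⅓)*3 = 1)
t = -2 (t = -2*1 = -2)
U(q) = 2 - q (U(q) = -(-2 + q) = 2 - q)
U(t) - 1*130 = (2 - 1*(-2)) - 1*130 = (2 + 2) - 130 = 4 - 130 = -126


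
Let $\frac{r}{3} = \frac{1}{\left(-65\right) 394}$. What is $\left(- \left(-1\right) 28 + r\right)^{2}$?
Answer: $\frac{514199423929}{655872100} \approx 783.99$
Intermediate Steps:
$r = - \frac{3}{25610}$ ($r = 3 \frac{1}{\left(-65\right) 394} = 3 \left(\left(- \frac{1}{65}\right) \frac{1}{394}\right) = 3 \left(- \frac{1}{25610}\right) = - \frac{3}{25610} \approx -0.00011714$)
$\left(- \left(-1\right) 28 + r\right)^{2} = \left(- \left(-1\right) 28 - \frac{3}{25610}\right)^{2} = \left(\left(-1\right) \left(-28\right) - \frac{3}{25610}\right)^{2} = \left(28 - \frac{3}{25610}\right)^{2} = \left(\frac{717077}{25610}\right)^{2} = \frac{514199423929}{655872100}$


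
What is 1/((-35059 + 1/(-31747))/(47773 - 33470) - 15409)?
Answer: -454077341/6997990765543 ≈ -6.4887e-5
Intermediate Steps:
1/((-35059 + 1/(-31747))/(47773 - 33470) - 15409) = 1/((-35059 - 1/31747)/14303 - 15409) = 1/(-1113018074/31747*1/14303 - 15409) = 1/(-1113018074/454077341 - 15409) = 1/(-6997990765543/454077341) = -454077341/6997990765543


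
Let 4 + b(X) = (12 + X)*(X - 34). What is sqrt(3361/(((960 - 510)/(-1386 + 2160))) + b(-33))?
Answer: sqrt(179598)/5 ≈ 84.758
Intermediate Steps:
b(X) = -4 + (-34 + X)*(12 + X) (b(X) = -4 + (12 + X)*(X - 34) = -4 + (12 + X)*(-34 + X) = -4 + (-34 + X)*(12 + X))
sqrt(3361/(((960 - 510)/(-1386 + 2160))) + b(-33)) = sqrt(3361/(((960 - 510)/(-1386 + 2160))) + (-412 + (-33)**2 - 22*(-33))) = sqrt(3361/((450/774)) + (-412 + 1089 + 726)) = sqrt(3361/((450*(1/774))) + 1403) = sqrt(3361/(25/43) + 1403) = sqrt(3361*(43/25) + 1403) = sqrt(144523/25 + 1403) = sqrt(179598/25) = sqrt(179598)/5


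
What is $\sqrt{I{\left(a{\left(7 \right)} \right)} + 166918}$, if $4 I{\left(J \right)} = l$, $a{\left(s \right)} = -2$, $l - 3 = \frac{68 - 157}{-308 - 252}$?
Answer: $\frac{\sqrt{13086433115}}{280} \approx 408.56$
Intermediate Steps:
$l = \frac{1769}{560}$ ($l = 3 + \frac{68 - 157}{-308 - 252} = 3 - \frac{89}{-560} = 3 - - \frac{89}{560} = 3 + \frac{89}{560} = \frac{1769}{560} \approx 3.1589$)
$I{\left(J \right)} = \frac{1769}{2240}$ ($I{\left(J \right)} = \frac{1}{4} \cdot \frac{1769}{560} = \frac{1769}{2240}$)
$\sqrt{I{\left(a{\left(7 \right)} \right)} + 166918} = \sqrt{\frac{1769}{2240} + 166918} = \sqrt{\frac{373898089}{2240}} = \frac{\sqrt{13086433115}}{280}$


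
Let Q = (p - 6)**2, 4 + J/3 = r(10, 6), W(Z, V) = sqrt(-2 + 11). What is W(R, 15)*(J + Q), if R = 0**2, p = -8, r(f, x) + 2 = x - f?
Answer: 498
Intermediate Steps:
r(f, x) = -2 + x - f (r(f, x) = -2 + (x - f) = -2 + x - f)
R = 0
W(Z, V) = 3 (W(Z, V) = sqrt(9) = 3)
J = -30 (J = -12 + 3*(-2 + 6 - 1*10) = -12 + 3*(-2 + 6 - 10) = -12 + 3*(-6) = -12 - 18 = -30)
Q = 196 (Q = (-8 - 6)**2 = (-14)**2 = 196)
W(R, 15)*(J + Q) = 3*(-30 + 196) = 3*166 = 498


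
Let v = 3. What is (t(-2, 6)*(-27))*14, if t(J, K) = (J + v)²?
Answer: -378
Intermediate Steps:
t(J, K) = (3 + J)² (t(J, K) = (J + 3)² = (3 + J)²)
(t(-2, 6)*(-27))*14 = ((3 - 2)²*(-27))*14 = (1²*(-27))*14 = (1*(-27))*14 = -27*14 = -378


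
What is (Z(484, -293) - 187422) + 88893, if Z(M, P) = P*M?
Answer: -240341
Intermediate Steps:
Z(M, P) = M*P
(Z(484, -293) - 187422) + 88893 = (484*(-293) - 187422) + 88893 = (-141812 - 187422) + 88893 = -329234 + 88893 = -240341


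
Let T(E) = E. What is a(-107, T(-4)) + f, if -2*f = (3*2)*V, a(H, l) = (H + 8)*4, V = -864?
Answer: 2196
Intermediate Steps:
a(H, l) = 32 + 4*H (a(H, l) = (8 + H)*4 = 32 + 4*H)
f = 2592 (f = -3*2*(-864)/2 = -3*(-864) = -1/2*(-5184) = 2592)
a(-107, T(-4)) + f = (32 + 4*(-107)) + 2592 = (32 - 428) + 2592 = -396 + 2592 = 2196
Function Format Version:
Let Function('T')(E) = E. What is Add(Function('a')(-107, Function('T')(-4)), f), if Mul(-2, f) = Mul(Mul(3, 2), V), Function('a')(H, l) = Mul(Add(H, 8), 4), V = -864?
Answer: 2196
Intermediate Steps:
Function('a')(H, l) = Add(32, Mul(4, H)) (Function('a')(H, l) = Mul(Add(8, H), 4) = Add(32, Mul(4, H)))
f = 2592 (f = Mul(Rational(-1, 2), Mul(Mul(3, 2), -864)) = Mul(Rational(-1, 2), Mul(6, -864)) = Mul(Rational(-1, 2), -5184) = 2592)
Add(Function('a')(-107, Function('T')(-4)), f) = Add(Add(32, Mul(4, -107)), 2592) = Add(Add(32, -428), 2592) = Add(-396, 2592) = 2196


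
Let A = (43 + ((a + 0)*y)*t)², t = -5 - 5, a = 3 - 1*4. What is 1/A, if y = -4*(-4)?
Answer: 1/41209 ≈ 2.4267e-5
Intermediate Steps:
a = -1 (a = 3 - 4 = -1)
t = -10
y = 16
A = 41209 (A = (43 + ((-1 + 0)*16)*(-10))² = (43 - 1*16*(-10))² = (43 - 16*(-10))² = (43 + 160)² = 203² = 41209)
1/A = 1/41209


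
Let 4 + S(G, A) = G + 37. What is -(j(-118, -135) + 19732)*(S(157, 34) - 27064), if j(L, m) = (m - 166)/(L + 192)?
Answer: 19616232879/37 ≈ 5.3017e+8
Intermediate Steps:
j(L, m) = (-166 + m)/(192 + L)
S(G, A) = 33 + G (S(G, A) = -4 + (G + 37) = -4 + (37 + G) = 33 + G)
-(j(-118, -135) + 19732)*(S(157, 34) - 27064) = -((-166 - 135)/(192 - 118) + 19732)*((33 + 157) - 27064) = -(-301/74 + 19732)*(190 - 27064) = -((1/74)*(-301) + 19732)*(-26874) = -(-301/74 + 19732)*(-26874) = -1459867*(-26874)/74 = -1*(-19616232879/37) = 19616232879/37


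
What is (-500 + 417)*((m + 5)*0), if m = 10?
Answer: 0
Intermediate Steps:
(-500 + 417)*((m + 5)*0) = (-500 + 417)*((10 + 5)*0) = -1245*0 = -83*0 = 0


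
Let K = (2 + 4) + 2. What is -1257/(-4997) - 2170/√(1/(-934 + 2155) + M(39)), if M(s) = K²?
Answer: 1257/4997 - 434*√95415045/15629 ≈ -271.00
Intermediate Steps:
K = 8 (K = 6 + 2 = 8)
M(s) = 64 (M(s) = 8² = 64)
-1257/(-4997) - 2170/√(1/(-934 + 2155) + M(39)) = -1257/(-4997) - 2170/√(1/(-934 + 2155) + 64) = -1257*(-1/4997) - 2170/√(1/1221 + 64) = 1257/4997 - 2170/√(1/1221 + 64) = 1257/4997 - 2170*√95415045/78145 = 1257/4997 - 434*√95415045/15629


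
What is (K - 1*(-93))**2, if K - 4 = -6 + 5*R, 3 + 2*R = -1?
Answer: 6561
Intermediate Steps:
R = -2 (R = -3/2 + (1/2)*(-1) = -3/2 - 1/2 = -2)
K = -12 (K = 4 + (-6 + 5*(-2)) = 4 + (-6 - 10) = 4 - 16 = -12)
(K - 1*(-93))**2 = (-12 - 1*(-93))**2 = (-12 + 93)**2 = 81**2 = 6561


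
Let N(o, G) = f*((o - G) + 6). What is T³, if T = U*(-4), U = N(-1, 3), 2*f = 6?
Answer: -13824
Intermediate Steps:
f = 3 (f = (½)*6 = 3)
N(o, G) = 18 - 3*G + 3*o (N(o, G) = 3*((o - G) + 6) = 3*(6 + o - G) = 18 - 3*G + 3*o)
U = 6 (U = 18 - 3*3 + 3*(-1) = 18 - 9 - 3 = 6)
T = -24 (T = 6*(-4) = -24)
T³ = (-24)³ = -13824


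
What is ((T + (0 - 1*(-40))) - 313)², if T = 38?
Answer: 55225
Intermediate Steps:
((T + (0 - 1*(-40))) - 313)² = ((38 + (0 - 1*(-40))) - 313)² = ((38 + (0 + 40)) - 313)² = ((38 + 40) - 313)² = (78 - 313)² = (-235)² = 55225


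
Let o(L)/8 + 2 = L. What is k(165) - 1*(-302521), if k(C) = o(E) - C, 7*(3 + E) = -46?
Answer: 2115844/7 ≈ 3.0226e+5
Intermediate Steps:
E = -67/7 (E = -3 + (⅐)*(-46) = -3 - 46/7 = -67/7 ≈ -9.5714)
o(L) = -16 + 8*L
k(C) = -648/7 - C (k(C) = (-16 + 8*(-67/7)) - C = (-16 - 536/7) - C = -648/7 - C)
k(165) - 1*(-302521) = (-648/7 - 1*165) - 1*(-302521) = (-648/7 - 165) + 302521 = -1803/7 + 302521 = 2115844/7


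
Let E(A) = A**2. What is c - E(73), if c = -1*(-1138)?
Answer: -4191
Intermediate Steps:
c = 1138
c - E(73) = 1138 - 1*73**2 = 1138 - 1*5329 = 1138 - 5329 = -4191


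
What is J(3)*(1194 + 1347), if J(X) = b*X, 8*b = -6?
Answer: -22869/4 ≈ -5717.3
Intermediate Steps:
b = -¾ (b = (⅛)*(-6) = -¾ ≈ -0.75000)
J(X) = -3*X/4
J(3)*(1194 + 1347) = (-¾*3)*(1194 + 1347) = -9/4*2541 = -22869/4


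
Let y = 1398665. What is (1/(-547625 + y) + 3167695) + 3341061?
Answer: 5539211706241/851040 ≈ 6.5088e+6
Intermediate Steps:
(1/(-547625 + y) + 3167695) + 3341061 = (1/(-547625 + 1398665) + 3167695) + 3341061 = (1/851040 + 3167695) + 3341061 = 2695835152801/851040 + 3341061 = 5539211706241/851040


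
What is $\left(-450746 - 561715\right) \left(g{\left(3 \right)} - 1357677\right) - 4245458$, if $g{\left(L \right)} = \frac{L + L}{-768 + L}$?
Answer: $\frac{116840215924289}{85} \approx 1.3746 \cdot 10^{12}$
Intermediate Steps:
$g{\left(L \right)} = \frac{2 L}{-768 + L}$
$\left(-450746 - 561715\right) \left(g{\left(3 \right)} - 1357677\right) - 4245458 = \left(-450746 - 561715\right) \left(2 \cdot 3 \frac{1}{-768 + 3} - 1357677\right) - 4245458 = - 1012461 \left(2 \cdot 3 \frac{1}{-765} - 1357677\right) - 4245458 = - 1012461 \left(2 \cdot 3 \left(- \frac{1}{765}\right) - 1357677\right) - 4245458 = - 1012461 \left(- \frac{2}{255} - 1357677\right) - 4245458 = \left(-1012461\right) \left(- \frac{346207637}{255}\right) - 4245458 = \frac{116840576788219}{85} - 4245458 = \frac{116840215924289}{85}$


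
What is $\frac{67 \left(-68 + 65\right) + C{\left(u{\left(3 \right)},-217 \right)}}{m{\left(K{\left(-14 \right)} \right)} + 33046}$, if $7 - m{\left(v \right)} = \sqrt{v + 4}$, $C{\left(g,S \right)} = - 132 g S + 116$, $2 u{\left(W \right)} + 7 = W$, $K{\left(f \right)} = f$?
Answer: $- \frac{1896349769}{1092500819} - \frac{57373 i \sqrt{10}}{1092500819} \approx -1.7358 - 0.00016607 i$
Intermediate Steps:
$u{\left(W \right)} = - \frac{7}{2} + \frac{W}{2}$
$C{\left(g,S \right)} = 116 - 132 S g$ ($C{\left(g,S \right)} = - 132 S g + 116 = 116 - 132 S g$)
$m{\left(v \right)} = 7 - \sqrt{4 + v}$ ($m{\left(v \right)} = 7 - \sqrt{v + 4} = 7 - \sqrt{4 + v}$)
$\frac{67 \left(-68 + 65\right) + C{\left(u{\left(3 \right)},-217 \right)}}{m{\left(K{\left(-14 \right)} \right)} + 33046} = \frac{67 \left(-68 + 65\right) + \left(116 - - 28644 \left(- \frac{7}{2} + \frac{1}{2} \cdot 3\right)\right)}{\left(7 - \sqrt{4 - 14}\right) + 33046} = \frac{67 \left(-3\right) + \left(116 - - 28644 \left(- \frac{7}{2} + \frac{3}{2}\right)\right)}{\left(7 - \sqrt{-10}\right) + 33046} = \frac{-201 + \left(116 - \left(-28644\right) \left(-2\right)\right)}{\left(7 - i \sqrt{10}\right) + 33046} = \frac{-201 + \left(116 - 57288\right)}{\left(7 - i \sqrt{10}\right) + 33046} = \frac{-201 - 57172}{33053 - i \sqrt{10}} = - \frac{57373}{33053 - i \sqrt{10}}$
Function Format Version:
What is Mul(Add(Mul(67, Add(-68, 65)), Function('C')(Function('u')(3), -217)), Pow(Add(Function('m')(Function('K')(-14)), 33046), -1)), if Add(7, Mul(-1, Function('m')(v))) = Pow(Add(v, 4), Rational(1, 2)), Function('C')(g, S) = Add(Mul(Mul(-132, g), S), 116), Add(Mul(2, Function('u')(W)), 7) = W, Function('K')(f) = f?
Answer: Add(Rational(-1896349769, 1092500819), Mul(Rational(-57373, 1092500819), I, Pow(10, Rational(1, 2)))) ≈ Add(-1.7358, Mul(-0.00016607, I))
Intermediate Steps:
Function('u')(W) = Add(Rational(-7, 2), Mul(Rational(1, 2), W))
Function('C')(g, S) = Add(116, Mul(-132, S, g)) (Function('C')(g, S) = Add(Mul(-132, S, g), 116) = Add(116, Mul(-132, S, g)))
Function('m')(v) = Add(7, Mul(-1, Pow(Add(4, v), Rational(1, 2)))) (Function('m')(v) = Add(7, Mul(-1, Pow(Add(v, 4), Rational(1, 2)))) = Add(7, Mul(-1, Pow(Add(4, v), Rational(1, 2)))))
Mul(Add(Mul(67, Add(-68, 65)), Function('C')(Function('u')(3), -217)), Pow(Add(Function('m')(Function('K')(-14)), 33046), -1)) = Mul(Add(Mul(67, Add(-68, 65)), Add(116, Mul(-132, -217, Add(Rational(-7, 2), Mul(Rational(1, 2), 3))))), Pow(Add(Add(7, Mul(-1, Pow(Add(4, -14), Rational(1, 2)))), 33046), -1)) = Mul(Add(Mul(67, -3), Add(116, Mul(-132, -217, Add(Rational(-7, 2), Rational(3, 2))))), Pow(Add(Add(7, Mul(-1, Pow(-10, Rational(1, 2)))), 33046), -1)) = Mul(Add(-201, Add(116, Mul(-132, -217, -2))), Pow(Add(Add(7, Mul(-1, Mul(I, Pow(10, Rational(1, 2))))), 33046), -1)) = Mul(Add(-201, Add(116, -57288)), Pow(Add(Add(7, Mul(-1, I, Pow(10, Rational(1, 2)))), 33046), -1)) = Mul(Add(-201, -57172), Pow(Add(33053, Mul(-1, I, Pow(10, Rational(1, 2)))), -1)) = Mul(-57373, Pow(Add(33053, Mul(-1, I, Pow(10, Rational(1, 2)))), -1))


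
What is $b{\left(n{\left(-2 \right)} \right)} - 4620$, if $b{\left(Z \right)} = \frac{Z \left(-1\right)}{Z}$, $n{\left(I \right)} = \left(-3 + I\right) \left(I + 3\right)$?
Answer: $-4621$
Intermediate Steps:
$n{\left(I \right)} = \left(-3 + I\right) \left(3 + I\right)$
$b{\left(Z \right)} = -1$ ($b{\left(Z \right)} = \frac{\left(-1\right) Z}{Z} = -1$)
$b{\left(n{\left(-2 \right)} \right)} - 4620 = -1 - 4620 = -4621$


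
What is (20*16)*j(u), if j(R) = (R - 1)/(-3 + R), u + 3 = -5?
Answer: 2880/11 ≈ 261.82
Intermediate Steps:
u = -8 (u = -3 - 5 = -8)
j(R) = (-1 + R)/(-3 + R)
(20*16)*j(u) = (20*16)*((-1 - 8)/(-3 - 8)) = 320*(-9/(-11)) = 320*(-1/11*(-9)) = 320*(9/11) = 2880/11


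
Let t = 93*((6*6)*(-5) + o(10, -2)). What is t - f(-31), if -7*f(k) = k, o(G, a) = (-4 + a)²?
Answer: -93775/7 ≈ -13396.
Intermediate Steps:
f(k) = -k/7
t = -13392 (t = 93*((6*6)*(-5) + (-4 - 2)²) = 93*(36*(-5) + (-6)²) = 93*(-180 + 36) = 93*(-144) = -13392)
t - f(-31) = -13392 - (-1)*(-31)/7 = -13392 - 1*31/7 = -13392 - 31/7 = -93775/7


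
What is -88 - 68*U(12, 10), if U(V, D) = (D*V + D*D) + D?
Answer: -15728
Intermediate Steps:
U(V, D) = D + D² + D*V (U(V, D) = (D*V + D²) + D = (D² + D*V) + D = D + D² + D*V)
-88 - 68*U(12, 10) = -88 - 680*(1 + 10 + 12) = -88 - 680*23 = -88 - 68*230 = -88 - 15640 = -15728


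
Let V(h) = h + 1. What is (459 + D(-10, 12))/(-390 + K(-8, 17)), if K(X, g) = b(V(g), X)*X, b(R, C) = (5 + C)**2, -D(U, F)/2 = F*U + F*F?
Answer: -137/154 ≈ -0.88961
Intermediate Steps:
D(U, F) = -2*F**2 - 2*F*U (D(U, F) = -2*(F*U + F*F) = -2*(F*U + F**2) = -2*(F**2 + F*U) = -2*F**2 - 2*F*U)
V(h) = 1 + h
K(X, g) = X*(5 + X)**2 (K(X, g) = (5 + X)**2*X = X*(5 + X)**2)
(459 + D(-10, 12))/(-390 + K(-8, 17)) = (459 - 2*12*(12 - 10))/(-390 - 8*(5 - 8)**2) = (459 - 2*12*2)/(-390 - 8*(-3)**2) = (459 - 48)/(-390 - 8*9) = 411/(-390 - 72) = 411/(-462) = 411*(-1/462) = -137/154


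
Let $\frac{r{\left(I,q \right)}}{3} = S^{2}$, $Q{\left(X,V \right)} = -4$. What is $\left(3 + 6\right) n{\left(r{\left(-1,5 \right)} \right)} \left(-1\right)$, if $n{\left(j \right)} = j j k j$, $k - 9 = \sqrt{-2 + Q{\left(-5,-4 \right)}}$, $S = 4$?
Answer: $-8957952 - 995328 i \sqrt{6} \approx -8.958 \cdot 10^{6} - 2.438 \cdot 10^{6} i$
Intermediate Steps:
$k = 9 + i \sqrt{6}$ ($k = 9 + \sqrt{-2 - 4} = 9 + \sqrt{-6} = 9 + i \sqrt{6} \approx 9.0 + 2.4495 i$)
$r{\left(I,q \right)} = 48$ ($r{\left(I,q \right)} = 3 \cdot 4^{2} = 3 \cdot 16 = 48$)
$n{\left(j \right)} = j^{3} \left(9 + i \sqrt{6}\right)$ ($n{\left(j \right)} = j j \left(9 + i \sqrt{6}\right) j = j^{2} \left(9 + i \sqrt{6}\right) j = j^{3} \left(9 + i \sqrt{6}\right)$)
$\left(3 + 6\right) n{\left(r{\left(-1,5 \right)} \right)} \left(-1\right) = \left(3 + 6\right) 48^{3} \left(9 + i \sqrt{6}\right) \left(-1\right) = 9 \cdot 110592 \left(9 + i \sqrt{6}\right) \left(-1\right) = 9 \left(995328 + 110592 i \sqrt{6}\right) \left(-1\right) = \left(8957952 + 995328 i \sqrt{6}\right) \left(-1\right) = -8957952 - 995328 i \sqrt{6}$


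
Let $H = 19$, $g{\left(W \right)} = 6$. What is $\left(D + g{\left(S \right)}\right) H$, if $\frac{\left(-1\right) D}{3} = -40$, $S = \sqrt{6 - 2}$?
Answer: $2394$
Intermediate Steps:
$S = 2$ ($S = \sqrt{4} = 2$)
$D = 120$ ($D = \left(-3\right) \left(-40\right) = 120$)
$\left(D + g{\left(S \right)}\right) H = \left(120 + 6\right) 19 = 126 \cdot 19 = 2394$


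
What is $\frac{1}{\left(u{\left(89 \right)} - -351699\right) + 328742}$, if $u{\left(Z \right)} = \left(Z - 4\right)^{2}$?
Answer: $\frac{1}{687666} \approx 1.4542 \cdot 10^{-6}$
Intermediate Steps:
$u{\left(Z \right)} = \left(-4 + Z\right)^{2}$
$\frac{1}{\left(u{\left(89 \right)} - -351699\right) + 328742} = \frac{1}{\left(\left(-4 + 89\right)^{2} - -351699\right) + 328742} = \frac{1}{\left(85^{2} + 351699\right) + 328742} = \frac{1}{\left(7225 + 351699\right) + 328742} = \frac{1}{358924 + 328742} = \frac{1}{687666}$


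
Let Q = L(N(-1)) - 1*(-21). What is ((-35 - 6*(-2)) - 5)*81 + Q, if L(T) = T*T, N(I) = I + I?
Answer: -2243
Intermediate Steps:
N(I) = 2*I
L(T) = T²
Q = 25 (Q = (2*(-1))² - 1*(-21) = (-2)² + 21 = 4 + 21 = 25)
((-35 - 6*(-2)) - 5)*81 + Q = ((-35 - 6*(-2)) - 5)*81 + 25 = ((-35 + 12) - 5)*81 + 25 = (-23 - 5)*81 + 25 = -28*81 + 25 = -2268 + 25 = -2243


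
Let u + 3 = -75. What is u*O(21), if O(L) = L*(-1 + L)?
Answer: -32760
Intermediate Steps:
u = -78 (u = -3 - 75 = -78)
u*O(21) = -1638*(-1 + 21) = -1638*20 = -78*420 = -32760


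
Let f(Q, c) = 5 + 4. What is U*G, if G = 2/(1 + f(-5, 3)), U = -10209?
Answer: -10209/5 ≈ -2041.8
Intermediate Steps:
f(Q, c) = 9
G = 1/5 (G = 2/(1 + 9) = 2/10 = 2*(1/10) = 1/5 ≈ 0.20000)
U*G = -10209*1/5 = -10209/5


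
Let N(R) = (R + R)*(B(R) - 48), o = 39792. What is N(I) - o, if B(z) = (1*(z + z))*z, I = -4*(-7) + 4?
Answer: 88208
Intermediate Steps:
I = 32 (I = 28 + 4 = 32)
B(z) = 2*z² (B(z) = (1*(2*z))*z = (2*z)*z = 2*z²)
N(R) = 2*R*(-48 + 2*R²) (N(R) = (R + R)*(2*R² - 48) = (2*R)*(-48 + 2*R²) = 2*R*(-48 + 2*R²))
N(I) - o = 4*32*(-24 + 32²) - 1*39792 = 4*32*(-24 + 1024) - 39792 = 4*32*1000 - 39792 = 128000 - 39792 = 88208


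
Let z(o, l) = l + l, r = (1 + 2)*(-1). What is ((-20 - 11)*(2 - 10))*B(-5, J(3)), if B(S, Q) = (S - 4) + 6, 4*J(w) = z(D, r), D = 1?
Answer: -744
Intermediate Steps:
r = -3 (r = 3*(-1) = -3)
z(o, l) = 2*l
J(w) = -3/2 (J(w) = (2*(-3))/4 = (¼)*(-6) = -3/2)
B(S, Q) = 2 + S (B(S, Q) = (-4 + S) + 6 = 2 + S)
((-20 - 11)*(2 - 10))*B(-5, J(3)) = ((-20 - 11)*(2 - 10))*(2 - 5) = -31*(-8)*(-3) = 248*(-3) = -744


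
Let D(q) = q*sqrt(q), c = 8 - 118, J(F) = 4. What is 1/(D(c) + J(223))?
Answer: 1/332754 + 55*I*sqrt(110)/665508 ≈ 3.0052e-6 + 0.00086677*I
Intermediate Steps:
c = -110
D(q) = q**(3/2)
1/(D(c) + J(223)) = 1/((-110)**(3/2) + 4) = 1/(-110*I*sqrt(110) + 4) = 1/(4 - 110*I*sqrt(110))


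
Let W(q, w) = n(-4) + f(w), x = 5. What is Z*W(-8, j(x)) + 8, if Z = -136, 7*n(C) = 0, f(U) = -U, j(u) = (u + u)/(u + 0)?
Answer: 280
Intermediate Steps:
j(u) = 2 (j(u) = (2*u)/u = 2)
n(C) = 0 (n(C) = (1/7)*0 = 0)
W(q, w) = -w (W(q, w) = 0 - w = -w)
Z*W(-8, j(x)) + 8 = -(-136)*2 + 8 = -136*(-2) + 8 = 272 + 8 = 280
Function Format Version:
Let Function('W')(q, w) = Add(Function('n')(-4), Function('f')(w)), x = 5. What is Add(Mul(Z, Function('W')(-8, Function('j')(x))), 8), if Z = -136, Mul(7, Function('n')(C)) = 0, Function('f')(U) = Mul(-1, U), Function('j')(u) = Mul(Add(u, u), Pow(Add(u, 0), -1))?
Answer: 280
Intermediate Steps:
Function('j')(u) = 2 (Function('j')(u) = Mul(Mul(2, u), Pow(u, -1)) = 2)
Function('n')(C) = 0 (Function('n')(C) = Mul(Rational(1, 7), 0) = 0)
Function('W')(q, w) = Mul(-1, w) (Function('W')(q, w) = Add(0, Mul(-1, w)) = Mul(-1, w))
Add(Mul(Z, Function('W')(-8, Function('j')(x))), 8) = Add(Mul(-136, Mul(-1, 2)), 8) = Add(Mul(-136, -2), 8) = Add(272, 8) = 280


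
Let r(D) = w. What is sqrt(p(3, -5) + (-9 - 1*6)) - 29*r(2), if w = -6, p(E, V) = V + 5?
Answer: 174 + I*sqrt(15) ≈ 174.0 + 3.873*I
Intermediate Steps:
p(E, V) = 5 + V
r(D) = -6
sqrt(p(3, -5) + (-9 - 1*6)) - 29*r(2) = sqrt((5 - 5) + (-9 - 1*6)) - 29*(-6) = sqrt(0 + (-9 - 6)) + 174 = sqrt(0 - 15) + 174 = sqrt(-15) + 174 = I*sqrt(15) + 174 = 174 + I*sqrt(15)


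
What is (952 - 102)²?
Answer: 722500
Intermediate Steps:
(952 - 102)² = 850² = 722500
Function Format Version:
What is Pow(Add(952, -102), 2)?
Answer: 722500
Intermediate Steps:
Pow(Add(952, -102), 2) = Pow(850, 2) = 722500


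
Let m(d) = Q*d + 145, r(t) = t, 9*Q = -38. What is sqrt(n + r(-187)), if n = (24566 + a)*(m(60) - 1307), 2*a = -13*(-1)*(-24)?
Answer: I*sqrt(310936263)/3 ≈ 5877.8*I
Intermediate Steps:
Q = -38/9 (Q = (1/9)*(-38) = -38/9 ≈ -4.2222)
m(d) = 145 - 38*d/9 (m(d) = -38*d/9 + 145 = 145 - 38*d/9)
a = -156 (a = (-13*(-1)*(-24))/2 = (13*(-24))/2 = (1/2)*(-312) = -156)
n = -103644860/3 (n = (24566 - 156)*((145 - 38/9*60) - 1307) = 24410*((145 - 760/3) - 1307) = 24410*(-325/3 - 1307) = 24410*(-4246/3) = -103644860/3 ≈ -3.4548e+7)
sqrt(n + r(-187)) = sqrt(-103644860/3 - 187) = sqrt(-103645421/3) = I*sqrt(310936263)/3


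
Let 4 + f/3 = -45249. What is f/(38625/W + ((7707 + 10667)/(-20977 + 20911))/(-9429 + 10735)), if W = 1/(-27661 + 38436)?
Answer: -5850941382/17936714184563 ≈ -0.00032620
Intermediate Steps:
W = 1/10775 ≈ 9.2807e-5
f = -135759 (f = -12 + 3*(-45249) = -12 - 135747 = -135759)
f/(38625/W + ((7707 + 10667)/(-20977 + 20911))/(-9429 + 10735)) = -135759/(38625/(1/10775) + ((7707 + 10667)/(-20977 + 20911))/(-9429 + 10735)) = -135759/(38625*10775 + (18374/(-66))/1306) = -135759/(416184375 + (18374*(-1/66))*(1/1306)) = -135759/(416184375 - 9187/33*1/1306) = -135759/(416184375 - 9187/43098) = -135759/17936714184563/43098 = -135759*43098/17936714184563 = -5850941382/17936714184563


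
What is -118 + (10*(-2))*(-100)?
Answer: 1882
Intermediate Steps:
-118 + (10*(-2))*(-100) = -118 - 20*(-100) = -118 + 2000 = 1882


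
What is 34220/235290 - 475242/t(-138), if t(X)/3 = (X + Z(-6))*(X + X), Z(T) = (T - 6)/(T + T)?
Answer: -8690653/2148982 ≈ -4.0441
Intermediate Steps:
Z(T) = (-6 + T)/(2*T) (Z(T) = (-6 + T)/((2*T)) = (-6 + T)*(1/(2*T)) = (-6 + T)/(2*T))
t(X) = 6*X*(1 + X) (t(X) = 3*((X + (½)*(-6 - 6)/(-6))*(X + X)) = 3*((X + (½)*(-⅙)*(-12))*(2*X)) = 3*((X + 1)*(2*X)) = 3*((1 + X)*(2*X)) = 3*(2*X*(1 + X)) = 6*X*(1 + X))
34220/235290 - 475242/t(-138) = 34220/235290 - 475242*(-1/(828*(1 - 138))) = 34220*(1/235290) - 475242/(6*(-138)*(-137)) = 3422/23529 - 475242/113436 = 3422/23529 - 475242*1/113436 = 3422/23529 - 79207/18906 = -8690653/2148982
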